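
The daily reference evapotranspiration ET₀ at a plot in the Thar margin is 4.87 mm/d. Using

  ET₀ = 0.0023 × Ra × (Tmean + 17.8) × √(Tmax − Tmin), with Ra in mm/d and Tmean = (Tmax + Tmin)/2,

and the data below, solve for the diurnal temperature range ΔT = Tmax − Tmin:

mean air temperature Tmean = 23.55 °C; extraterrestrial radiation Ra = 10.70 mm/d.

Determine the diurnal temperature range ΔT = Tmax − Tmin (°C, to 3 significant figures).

22.9 °C

√ΔT = ET₀ / [0.0023 × Ra × (Tmean+17.8)] = 4.87 / (0.0023 × 10.70 × 41.35) = 4.7857
ΔT = 4.7857² = 22.903 °C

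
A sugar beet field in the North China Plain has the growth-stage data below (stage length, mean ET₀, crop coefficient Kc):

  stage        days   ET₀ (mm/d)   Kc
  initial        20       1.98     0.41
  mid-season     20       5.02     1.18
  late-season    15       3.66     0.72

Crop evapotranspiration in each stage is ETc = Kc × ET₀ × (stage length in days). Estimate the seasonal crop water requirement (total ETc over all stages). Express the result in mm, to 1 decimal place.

174.2 mm

initial: 0.41 × 1.98 × 20 = 16.24 mm
mid-season: 1.18 × 5.02 × 20 = 118.47 mm
late-season: 0.72 × 3.66 × 15 = 39.53 mm
Seasonal total = 174.24 mm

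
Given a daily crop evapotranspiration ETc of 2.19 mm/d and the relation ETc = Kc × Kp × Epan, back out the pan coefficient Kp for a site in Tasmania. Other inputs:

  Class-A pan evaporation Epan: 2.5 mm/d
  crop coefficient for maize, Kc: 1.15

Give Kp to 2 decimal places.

ETc = Kc × Kp × Epan  ⇒  Kp = ETc / (Kc × Epan)
Kp = 2.19 / (1.15 × 2.5) = 2.19 / 2.875 = 0.7617

0.76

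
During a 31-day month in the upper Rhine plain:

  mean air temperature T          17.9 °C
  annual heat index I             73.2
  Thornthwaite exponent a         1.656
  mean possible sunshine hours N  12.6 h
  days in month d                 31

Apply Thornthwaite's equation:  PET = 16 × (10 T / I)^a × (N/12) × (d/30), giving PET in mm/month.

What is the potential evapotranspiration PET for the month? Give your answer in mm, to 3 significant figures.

76.3 mm

10T/I = 10 × 17.9 / 73.2 = 2.4454
(10T/I)^a = 2.4454^1.656 = 4.3965
Uncorrected PET = 16 × 4.3965 = 70.344 mm
Correction = (N/12)(d/30) = (12.6/12)(31/30) = 1.0850
PET = 70.344 × 1.0850 = 76.323 mm/month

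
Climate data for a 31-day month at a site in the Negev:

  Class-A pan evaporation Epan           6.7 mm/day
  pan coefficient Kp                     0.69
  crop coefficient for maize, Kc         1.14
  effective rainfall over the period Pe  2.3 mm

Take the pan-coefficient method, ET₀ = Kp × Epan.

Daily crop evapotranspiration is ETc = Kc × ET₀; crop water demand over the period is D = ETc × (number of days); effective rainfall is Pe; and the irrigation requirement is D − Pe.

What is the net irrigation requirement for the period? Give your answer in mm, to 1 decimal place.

ET₀ = 0.69 × 6.7 = 4.6230 mm/d
ETc = Kc × ET₀ = 1.14 × 4.6230 = 5.2702 mm/d
Crop demand D = ETc × 31 d = 5.2702 × 31 = 163.376 mm
D − Pe = 163.376 − 2.3 = 161.076 mm

161.1 mm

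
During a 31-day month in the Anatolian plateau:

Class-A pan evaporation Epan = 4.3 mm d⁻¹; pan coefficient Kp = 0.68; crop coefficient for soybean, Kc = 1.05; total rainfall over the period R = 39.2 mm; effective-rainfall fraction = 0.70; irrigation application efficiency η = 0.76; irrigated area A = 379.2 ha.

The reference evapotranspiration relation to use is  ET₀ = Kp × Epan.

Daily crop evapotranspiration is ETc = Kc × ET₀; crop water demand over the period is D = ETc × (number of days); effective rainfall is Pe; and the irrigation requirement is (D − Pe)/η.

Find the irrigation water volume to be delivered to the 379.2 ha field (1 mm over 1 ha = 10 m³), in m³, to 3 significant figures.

338000 m³

ET₀ = 0.68 × 4.3 = 2.9240 mm/d
ETc = Kc × ET₀ = 1.05 × 2.9240 = 3.0702 mm/d
Crop demand D = ETc × 31 d = 3.0702 × 31 = 95.176 mm
Pe = 0.70 × 39.2 = 27.440 mm
D − Pe = 95.176 − 27.440 = 67.736 mm
Gross irrigation = 67.736 / 0.76 = 89.126 mm
Volume = 89.126 mm × 379.2 ha × 10 = 337965.8 m³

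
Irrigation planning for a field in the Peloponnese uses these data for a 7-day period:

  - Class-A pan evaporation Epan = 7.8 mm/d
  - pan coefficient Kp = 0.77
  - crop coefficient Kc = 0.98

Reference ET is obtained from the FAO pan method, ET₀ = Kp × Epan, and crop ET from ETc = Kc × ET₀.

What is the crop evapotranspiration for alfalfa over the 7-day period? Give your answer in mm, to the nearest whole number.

ET₀ = 0.77 × 7.8 = 6.0060 mm/d
ETc = Kc × ET₀ = 0.98 × 6.0060 = 5.8859 mm/d
Over 7 days: 5.8859 × 7 = 41.201 mm

41 mm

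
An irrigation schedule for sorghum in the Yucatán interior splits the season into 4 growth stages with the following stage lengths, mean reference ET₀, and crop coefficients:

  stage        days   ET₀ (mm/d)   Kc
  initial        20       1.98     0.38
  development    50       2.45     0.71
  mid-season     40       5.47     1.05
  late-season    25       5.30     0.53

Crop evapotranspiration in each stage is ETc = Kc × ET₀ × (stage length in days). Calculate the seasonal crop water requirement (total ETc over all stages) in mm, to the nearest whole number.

402 mm

initial: 0.38 × 1.98 × 20 = 15.05 mm
development: 0.71 × 2.45 × 50 = 86.98 mm
mid-season: 1.05 × 5.47 × 40 = 229.74 mm
late-season: 0.53 × 5.30 × 25 = 70.23 mm
Seasonal total = 402.00 mm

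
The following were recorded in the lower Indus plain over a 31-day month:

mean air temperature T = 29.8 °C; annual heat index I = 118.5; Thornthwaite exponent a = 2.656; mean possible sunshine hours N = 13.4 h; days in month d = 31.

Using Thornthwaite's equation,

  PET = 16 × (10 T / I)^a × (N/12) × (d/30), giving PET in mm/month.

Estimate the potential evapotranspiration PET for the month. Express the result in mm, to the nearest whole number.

10T/I = 10 × 29.8 / 118.5 = 2.5148
(10T/I)^a = 2.5148^2.656 = 11.5808
Uncorrected PET = 16 × 11.5808 = 185.293 mm
Correction = (N/12)(d/30) = (13.4/12)(31/30) = 1.1539
PET = 185.293 × 1.1539 = 213.810 mm/month

214 mm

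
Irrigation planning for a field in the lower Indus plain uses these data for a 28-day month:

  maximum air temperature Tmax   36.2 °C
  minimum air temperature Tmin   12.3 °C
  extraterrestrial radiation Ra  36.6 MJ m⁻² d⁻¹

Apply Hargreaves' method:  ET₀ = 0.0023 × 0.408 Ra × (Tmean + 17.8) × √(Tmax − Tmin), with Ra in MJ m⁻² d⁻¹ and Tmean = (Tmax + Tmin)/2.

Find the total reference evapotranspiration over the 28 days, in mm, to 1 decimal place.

197.7 mm

Tmean = (36.2 + 12.3)/2 = 24.25 °C
0.408 Ra = 0.408 × 36.6 = 14.9328 mm/d equivalent
ET₀ = 0.0023 × 14.9328 × (24.25 + 17.8) × √23.9 = 0.0023 × 14.9328 × 42.05 × 4.8888 = 7.0605 mm/d
Over 28 days: 7.0605 × 28 = 197.694 mm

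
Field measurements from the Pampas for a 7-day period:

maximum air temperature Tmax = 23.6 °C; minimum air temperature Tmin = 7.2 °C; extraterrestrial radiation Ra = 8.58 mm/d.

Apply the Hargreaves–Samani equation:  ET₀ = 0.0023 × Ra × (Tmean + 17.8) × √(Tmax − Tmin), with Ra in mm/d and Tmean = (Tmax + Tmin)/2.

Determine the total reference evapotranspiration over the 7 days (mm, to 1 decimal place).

18.6 mm

Tmean = (23.6 + 7.2)/2 = 15.40 °C
ET₀ = 0.0023 × 8.58 × (15.40 + 17.8) × √16.4 = 0.0023 × 8.58 × 33.20 × 4.0497 = 2.6532 mm/d
Over 7 days: 2.6532 × 7 = 18.572 mm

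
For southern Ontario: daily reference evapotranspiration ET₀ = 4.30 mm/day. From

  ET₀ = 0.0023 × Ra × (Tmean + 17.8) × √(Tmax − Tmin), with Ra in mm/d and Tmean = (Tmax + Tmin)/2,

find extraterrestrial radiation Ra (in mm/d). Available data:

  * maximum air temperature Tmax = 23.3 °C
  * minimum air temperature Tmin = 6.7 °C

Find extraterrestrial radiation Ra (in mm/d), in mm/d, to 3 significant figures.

Tmean = 15.00 °C; √ΔT = 4.0743
Ra = ET₀ / [0.0023 × (Tmean+17.8) × √ΔT] = 4.30 / (0.0023 × 32.80 × 4.0743) = 13.990 mm/d

14.0 mm/d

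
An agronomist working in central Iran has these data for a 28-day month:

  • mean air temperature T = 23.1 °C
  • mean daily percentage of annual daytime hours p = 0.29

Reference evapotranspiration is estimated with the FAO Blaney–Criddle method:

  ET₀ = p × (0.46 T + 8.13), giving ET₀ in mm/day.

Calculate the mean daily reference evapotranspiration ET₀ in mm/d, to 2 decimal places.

ET₀ = 0.29 × (0.46 × 23.1 + 8.13) = 0.29 × 18.756 = 5.4392 mm/d

5.44 mm/d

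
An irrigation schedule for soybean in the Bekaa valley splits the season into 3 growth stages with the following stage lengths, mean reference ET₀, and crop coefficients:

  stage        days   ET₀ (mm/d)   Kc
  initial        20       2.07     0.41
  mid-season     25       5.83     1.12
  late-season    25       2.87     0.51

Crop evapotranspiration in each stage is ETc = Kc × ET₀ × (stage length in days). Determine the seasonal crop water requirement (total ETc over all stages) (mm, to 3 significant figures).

217 mm

initial: 0.41 × 2.07 × 20 = 16.97 mm
mid-season: 1.12 × 5.83 × 25 = 163.24 mm
late-season: 0.51 × 2.87 × 25 = 36.59 mm
Seasonal total = 216.80 mm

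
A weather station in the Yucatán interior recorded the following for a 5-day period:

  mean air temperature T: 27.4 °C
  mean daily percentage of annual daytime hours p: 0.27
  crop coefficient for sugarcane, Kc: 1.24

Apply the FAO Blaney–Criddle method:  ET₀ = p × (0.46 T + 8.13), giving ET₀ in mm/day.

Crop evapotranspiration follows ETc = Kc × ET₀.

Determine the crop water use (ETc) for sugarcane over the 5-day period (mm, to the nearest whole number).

35 mm

ET₀ = 0.27 × (0.46 × 27.4 + 8.13) = 0.27 × 20.734 = 5.5982 mm/d
ETc = Kc × ET₀ = 1.24 × 5.5982 = 6.9418 mm/d
Over 5 days: 6.9418 × 5 = 34.709 mm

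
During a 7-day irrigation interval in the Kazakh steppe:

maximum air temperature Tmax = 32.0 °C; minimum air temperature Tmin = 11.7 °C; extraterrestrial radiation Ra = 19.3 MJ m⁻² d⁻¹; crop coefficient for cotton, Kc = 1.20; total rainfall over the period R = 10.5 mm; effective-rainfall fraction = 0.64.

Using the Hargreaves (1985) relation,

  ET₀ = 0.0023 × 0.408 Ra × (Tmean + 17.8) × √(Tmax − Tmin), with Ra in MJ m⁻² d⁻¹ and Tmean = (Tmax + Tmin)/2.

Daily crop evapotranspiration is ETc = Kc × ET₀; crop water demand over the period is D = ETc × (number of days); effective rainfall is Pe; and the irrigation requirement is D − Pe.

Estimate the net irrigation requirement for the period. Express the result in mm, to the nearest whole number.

Tmean = (32.0 + 11.7)/2 = 21.85 °C
0.408 Ra = 0.408 × 19.3 = 7.8744 mm/d equivalent
ET₀ = 0.0023 × 7.8744 × (21.85 + 17.8) × √20.3 = 0.0023 × 7.8744 × 39.65 × 4.5056 = 3.2355 mm/d
ETc = Kc × ET₀ = 1.20 × 3.2355 = 3.8826 mm/d
Crop demand D = ETc × 7 d = 3.8826 × 7 = 27.178 mm
Pe = 0.64 × 10.5 = 6.720 mm
D − Pe = 27.178 − 6.720 = 20.458 mm

20 mm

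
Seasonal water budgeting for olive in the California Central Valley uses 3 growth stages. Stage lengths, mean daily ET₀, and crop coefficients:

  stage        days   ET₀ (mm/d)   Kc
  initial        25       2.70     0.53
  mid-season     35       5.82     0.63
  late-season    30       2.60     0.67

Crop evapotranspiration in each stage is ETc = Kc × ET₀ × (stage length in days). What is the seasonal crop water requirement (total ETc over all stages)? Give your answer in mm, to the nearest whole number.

216 mm

initial: 0.53 × 2.70 × 25 = 35.78 mm
mid-season: 0.63 × 5.82 × 35 = 128.33 mm
late-season: 0.67 × 2.60 × 30 = 52.26 mm
Seasonal total = 216.37 mm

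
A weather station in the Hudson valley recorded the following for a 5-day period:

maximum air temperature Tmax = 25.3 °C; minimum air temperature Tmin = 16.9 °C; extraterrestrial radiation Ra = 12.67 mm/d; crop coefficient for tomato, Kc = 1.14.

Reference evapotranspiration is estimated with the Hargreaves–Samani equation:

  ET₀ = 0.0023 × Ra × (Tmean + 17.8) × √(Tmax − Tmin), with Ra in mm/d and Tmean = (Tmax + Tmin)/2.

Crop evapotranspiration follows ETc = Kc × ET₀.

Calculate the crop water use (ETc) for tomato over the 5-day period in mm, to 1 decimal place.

Tmean = (25.3 + 16.9)/2 = 21.10 °C
ET₀ = 0.0023 × 12.67 × (21.10 + 17.8) × √8.4 = 0.0023 × 12.67 × 38.90 × 2.8983 = 3.2855 mm/d
ETc = Kc × ET₀ = 1.14 × 3.2855 = 3.7455 mm/d
Over 5 days: 3.7455 × 5 = 18.728 mm

18.7 mm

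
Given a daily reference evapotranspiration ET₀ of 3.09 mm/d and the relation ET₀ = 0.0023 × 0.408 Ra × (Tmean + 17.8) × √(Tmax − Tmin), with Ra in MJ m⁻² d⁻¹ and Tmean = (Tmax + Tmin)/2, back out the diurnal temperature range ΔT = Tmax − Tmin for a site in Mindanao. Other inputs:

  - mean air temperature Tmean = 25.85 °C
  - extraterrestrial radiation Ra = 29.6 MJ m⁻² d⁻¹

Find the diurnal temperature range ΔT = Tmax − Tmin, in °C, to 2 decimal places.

√ΔT = ET₀ / [0.0023 × 0.408 × Ra × (Tmean+17.8)] = 3.09 / (0.0023 × 12.0768 × 43.65) = 2.5486
ΔT = 2.5486² = 6.495 °C

6.50 °C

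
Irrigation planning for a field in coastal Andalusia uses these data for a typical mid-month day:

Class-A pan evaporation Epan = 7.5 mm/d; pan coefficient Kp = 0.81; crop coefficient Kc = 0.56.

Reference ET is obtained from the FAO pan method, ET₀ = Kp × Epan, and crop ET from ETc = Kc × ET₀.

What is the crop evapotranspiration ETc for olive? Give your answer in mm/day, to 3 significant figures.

3.40 mm/day

ET₀ = 0.81 × 7.5 = 6.0750 mm/d
ETc = Kc × ET₀ = 0.56 × 6.0750 = 3.4020 mm/d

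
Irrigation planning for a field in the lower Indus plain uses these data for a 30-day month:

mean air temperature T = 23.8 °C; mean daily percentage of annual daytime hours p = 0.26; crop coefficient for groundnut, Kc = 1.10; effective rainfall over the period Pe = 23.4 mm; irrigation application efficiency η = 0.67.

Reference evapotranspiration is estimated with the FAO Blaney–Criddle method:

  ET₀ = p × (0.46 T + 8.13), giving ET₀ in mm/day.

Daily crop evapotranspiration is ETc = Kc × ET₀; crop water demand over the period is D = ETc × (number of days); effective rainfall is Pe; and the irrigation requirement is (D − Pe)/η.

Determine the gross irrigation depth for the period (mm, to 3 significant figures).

ET₀ = 0.26 × (0.46 × 23.8 + 8.13) = 0.26 × 19.078 = 4.9603 mm/d
ETc = Kc × ET₀ = 1.10 × 4.9603 = 5.4563 mm/d
Crop demand D = ETc × 30 d = 5.4563 × 30 = 163.689 mm
D − Pe = 163.689 − 23.4 = 140.289 mm
Gross irrigation = 140.289 / 0.67 = 209.387 mm

209 mm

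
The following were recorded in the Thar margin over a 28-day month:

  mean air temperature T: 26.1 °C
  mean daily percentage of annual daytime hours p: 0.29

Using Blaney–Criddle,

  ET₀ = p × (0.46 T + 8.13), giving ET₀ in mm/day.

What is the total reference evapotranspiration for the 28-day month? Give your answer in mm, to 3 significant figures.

ET₀ = 0.29 × (0.46 × 26.1 + 8.13) = 0.29 × 20.136 = 5.8394 mm/d
Monthly total = 5.8394 × 28 = 163.503 mm

164 mm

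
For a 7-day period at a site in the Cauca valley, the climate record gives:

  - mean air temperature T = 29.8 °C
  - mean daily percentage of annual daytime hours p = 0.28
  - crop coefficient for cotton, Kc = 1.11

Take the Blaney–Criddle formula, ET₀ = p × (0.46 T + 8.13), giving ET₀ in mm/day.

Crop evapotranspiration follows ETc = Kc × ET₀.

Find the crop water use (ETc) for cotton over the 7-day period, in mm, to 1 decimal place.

ET₀ = 0.28 × (0.46 × 29.8 + 8.13) = 0.28 × 21.838 = 6.1146 mm/d
ETc = Kc × ET₀ = 1.11 × 6.1146 = 6.7872 mm/d
Over 7 days: 6.7872 × 7 = 47.510 mm

47.5 mm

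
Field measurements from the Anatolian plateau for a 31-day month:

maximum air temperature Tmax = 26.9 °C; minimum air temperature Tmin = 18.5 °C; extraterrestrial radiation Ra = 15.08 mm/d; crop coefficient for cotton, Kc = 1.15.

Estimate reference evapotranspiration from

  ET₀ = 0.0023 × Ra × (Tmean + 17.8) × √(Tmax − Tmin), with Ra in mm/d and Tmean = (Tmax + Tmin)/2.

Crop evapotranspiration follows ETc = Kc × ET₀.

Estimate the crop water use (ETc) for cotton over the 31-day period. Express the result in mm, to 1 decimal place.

145.1 mm

Tmean = (26.9 + 18.5)/2 = 22.70 °C
ET₀ = 0.0023 × 15.08 × (22.70 + 17.8) × √8.4 = 0.0023 × 15.08 × 40.50 × 2.8983 = 4.0712 mm/d
ETc = Kc × ET₀ = 1.15 × 4.0712 = 4.6819 mm/d
Over 31 days: 4.6819 × 31 = 145.139 mm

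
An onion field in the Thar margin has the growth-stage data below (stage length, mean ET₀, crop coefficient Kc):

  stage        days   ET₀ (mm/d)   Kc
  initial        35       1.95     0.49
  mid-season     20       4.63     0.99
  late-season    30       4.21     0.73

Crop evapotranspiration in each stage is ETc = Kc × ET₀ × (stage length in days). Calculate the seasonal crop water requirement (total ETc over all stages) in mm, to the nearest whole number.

initial: 0.49 × 1.95 × 35 = 33.44 mm
mid-season: 0.99 × 4.63 × 20 = 91.67 mm
late-season: 0.73 × 4.21 × 30 = 92.20 mm
Seasonal total = 217.31 mm

217 mm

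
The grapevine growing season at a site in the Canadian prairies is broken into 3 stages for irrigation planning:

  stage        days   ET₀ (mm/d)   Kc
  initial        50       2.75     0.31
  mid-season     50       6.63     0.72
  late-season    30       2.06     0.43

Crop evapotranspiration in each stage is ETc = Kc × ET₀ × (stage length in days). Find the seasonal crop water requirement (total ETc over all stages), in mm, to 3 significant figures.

initial: 0.31 × 2.75 × 50 = 42.63 mm
mid-season: 0.72 × 6.63 × 50 = 238.68 mm
late-season: 0.43 × 2.06 × 30 = 26.57 mm
Seasonal total = 307.88 mm

308 mm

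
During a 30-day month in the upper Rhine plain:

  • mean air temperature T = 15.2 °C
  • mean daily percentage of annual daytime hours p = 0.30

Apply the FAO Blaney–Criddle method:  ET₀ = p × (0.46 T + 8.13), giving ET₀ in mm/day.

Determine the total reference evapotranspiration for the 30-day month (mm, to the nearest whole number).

136 mm

ET₀ = 0.30 × (0.46 × 15.2 + 8.13) = 0.30 × 15.122 = 4.5366 mm/d
Monthly total = 4.5366 × 30 = 136.098 mm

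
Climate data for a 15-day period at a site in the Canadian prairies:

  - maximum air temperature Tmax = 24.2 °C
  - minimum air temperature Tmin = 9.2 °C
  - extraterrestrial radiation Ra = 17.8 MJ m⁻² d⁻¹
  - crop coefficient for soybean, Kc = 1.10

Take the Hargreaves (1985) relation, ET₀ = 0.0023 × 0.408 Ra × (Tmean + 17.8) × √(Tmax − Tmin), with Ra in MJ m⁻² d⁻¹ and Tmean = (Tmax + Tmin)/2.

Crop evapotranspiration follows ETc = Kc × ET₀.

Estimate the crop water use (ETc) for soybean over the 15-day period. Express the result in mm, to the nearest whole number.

37 mm

Tmean = (24.2 + 9.2)/2 = 16.70 °C
0.408 Ra = 0.408 × 17.8 = 7.2624 mm/d equivalent
ET₀ = 0.0023 × 7.2624 × (16.70 + 17.8) × √15.0 = 0.0023 × 7.2624 × 34.50 × 3.8730 = 2.2319 mm/d
ETc = Kc × ET₀ = 1.10 × 2.2319 = 2.4551 mm/d
Over 15 days: 2.4551 × 15 = 36.827 mm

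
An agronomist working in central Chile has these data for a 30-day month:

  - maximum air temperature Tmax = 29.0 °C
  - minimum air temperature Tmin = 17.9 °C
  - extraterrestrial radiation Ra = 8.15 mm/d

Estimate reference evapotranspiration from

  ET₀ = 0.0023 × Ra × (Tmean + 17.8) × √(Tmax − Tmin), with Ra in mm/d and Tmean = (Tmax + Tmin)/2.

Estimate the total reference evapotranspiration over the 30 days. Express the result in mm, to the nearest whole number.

77 mm

Tmean = (29.0 + 17.9)/2 = 23.45 °C
ET₀ = 0.0023 × 8.15 × (23.45 + 17.8) × √11.1 = 0.0023 × 8.15 × 41.25 × 3.3317 = 2.5762 mm/d
Over 30 days: 2.5762 × 30 = 77.286 mm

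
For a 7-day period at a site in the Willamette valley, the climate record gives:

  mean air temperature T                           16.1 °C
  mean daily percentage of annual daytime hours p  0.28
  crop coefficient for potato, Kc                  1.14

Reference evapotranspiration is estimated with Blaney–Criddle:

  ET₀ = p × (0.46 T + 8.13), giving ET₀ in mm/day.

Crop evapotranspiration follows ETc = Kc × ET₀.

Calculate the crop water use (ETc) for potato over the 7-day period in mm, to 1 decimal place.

ET₀ = 0.28 × (0.46 × 16.1 + 8.13) = 0.28 × 15.536 = 4.3501 mm/d
ETc = Kc × ET₀ = 1.14 × 4.3501 = 4.9591 mm/d
Over 7 days: 4.9591 × 7 = 34.714 mm

34.7 mm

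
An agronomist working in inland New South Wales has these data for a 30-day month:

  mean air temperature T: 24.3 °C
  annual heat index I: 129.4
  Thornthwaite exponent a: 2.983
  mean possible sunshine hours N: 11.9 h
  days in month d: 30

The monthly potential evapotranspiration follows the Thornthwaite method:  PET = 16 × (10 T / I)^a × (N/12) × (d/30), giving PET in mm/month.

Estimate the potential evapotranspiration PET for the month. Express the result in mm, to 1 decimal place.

104.0 mm

10T/I = 10 × 24.3 / 129.4 = 1.8779
(10T/I)^a = 1.8779^2.983 = 6.5519
Uncorrected PET = 16 × 6.5519 = 104.830 mm
Correction = (N/12)(d/30) = (11.9/12)(30/30) = 0.9917
PET = 104.830 × 0.9917 = 103.960 mm/month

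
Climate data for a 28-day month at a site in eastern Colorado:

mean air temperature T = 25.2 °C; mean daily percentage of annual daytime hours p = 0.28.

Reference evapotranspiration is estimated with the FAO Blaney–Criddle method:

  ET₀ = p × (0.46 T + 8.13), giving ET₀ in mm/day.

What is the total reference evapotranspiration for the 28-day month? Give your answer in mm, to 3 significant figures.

155 mm

ET₀ = 0.28 × (0.46 × 25.2 + 8.13) = 0.28 × 19.722 = 5.5222 mm/d
Monthly total = 5.5222 × 28 = 154.622 mm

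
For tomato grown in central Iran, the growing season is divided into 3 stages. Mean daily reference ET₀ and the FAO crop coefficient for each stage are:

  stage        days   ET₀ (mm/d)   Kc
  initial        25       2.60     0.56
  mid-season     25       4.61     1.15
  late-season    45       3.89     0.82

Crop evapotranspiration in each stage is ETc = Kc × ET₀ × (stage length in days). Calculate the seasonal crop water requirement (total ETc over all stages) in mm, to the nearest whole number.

initial: 0.56 × 2.60 × 25 = 36.40 mm
mid-season: 1.15 × 4.61 × 25 = 132.54 mm
late-season: 0.82 × 3.89 × 45 = 143.54 mm
Seasonal total = 312.48 mm

312 mm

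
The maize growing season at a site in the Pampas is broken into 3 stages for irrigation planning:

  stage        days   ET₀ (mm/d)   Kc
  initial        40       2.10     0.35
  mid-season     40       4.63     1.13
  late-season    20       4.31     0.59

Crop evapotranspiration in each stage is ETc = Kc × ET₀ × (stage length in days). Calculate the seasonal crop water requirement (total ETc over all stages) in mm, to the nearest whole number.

initial: 0.35 × 2.10 × 40 = 29.40 mm
mid-season: 1.13 × 4.63 × 40 = 209.28 mm
late-season: 0.59 × 4.31 × 20 = 50.86 mm
Seasonal total = 289.54 mm

290 mm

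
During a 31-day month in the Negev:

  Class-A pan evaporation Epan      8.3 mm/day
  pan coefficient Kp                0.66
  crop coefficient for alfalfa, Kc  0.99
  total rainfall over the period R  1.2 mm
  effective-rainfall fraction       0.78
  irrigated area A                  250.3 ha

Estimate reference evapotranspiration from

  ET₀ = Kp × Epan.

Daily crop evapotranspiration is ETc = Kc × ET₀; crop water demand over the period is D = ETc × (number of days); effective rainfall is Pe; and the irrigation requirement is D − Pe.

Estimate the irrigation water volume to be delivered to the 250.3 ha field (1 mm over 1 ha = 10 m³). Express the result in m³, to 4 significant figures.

418500 m³

ET₀ = 0.66 × 8.3 = 5.4780 mm/d
ETc = Kc × ET₀ = 0.99 × 5.4780 = 5.4232 mm/d
Crop demand D = ETc × 31 d = 5.4232 × 31 = 168.119 mm
Pe = 0.78 × 1.2 = 0.936 mm
D − Pe = 168.119 − 0.936 = 167.183 mm
Volume = 167.183 mm × 250.3 ha × 10 = 418459.0 m³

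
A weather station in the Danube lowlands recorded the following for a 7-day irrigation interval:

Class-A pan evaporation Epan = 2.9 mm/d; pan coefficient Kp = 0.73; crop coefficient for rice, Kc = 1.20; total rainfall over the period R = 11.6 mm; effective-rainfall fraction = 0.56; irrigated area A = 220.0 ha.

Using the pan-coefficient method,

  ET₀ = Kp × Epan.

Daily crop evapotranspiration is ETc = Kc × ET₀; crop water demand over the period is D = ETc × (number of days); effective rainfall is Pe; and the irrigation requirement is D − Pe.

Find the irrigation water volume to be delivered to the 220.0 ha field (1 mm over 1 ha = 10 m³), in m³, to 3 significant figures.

ET₀ = 0.73 × 2.9 = 2.1170 mm/d
ETc = Kc × ET₀ = 1.20 × 2.1170 = 2.5404 mm/d
Crop demand D = ETc × 7 d = 2.5404 × 7 = 17.783 mm
Pe = 0.56 × 11.6 = 6.496 mm
D − Pe = 17.783 − 6.496 = 11.287 mm
Volume = 11.287 mm × 220.0 ha × 10 = 24831.4 m³

24800 m³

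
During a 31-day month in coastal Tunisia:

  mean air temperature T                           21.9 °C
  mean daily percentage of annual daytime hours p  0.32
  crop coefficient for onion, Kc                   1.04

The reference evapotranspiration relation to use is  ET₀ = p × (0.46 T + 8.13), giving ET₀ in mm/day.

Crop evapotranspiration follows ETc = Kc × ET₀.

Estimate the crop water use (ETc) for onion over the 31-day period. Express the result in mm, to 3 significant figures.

188 mm

ET₀ = 0.32 × (0.46 × 21.9 + 8.13) = 0.32 × 18.204 = 5.8253 mm/d
ETc = Kc × ET₀ = 1.04 × 5.8253 = 6.0583 mm/d
Over 31 days: 6.0583 × 31 = 187.807 mm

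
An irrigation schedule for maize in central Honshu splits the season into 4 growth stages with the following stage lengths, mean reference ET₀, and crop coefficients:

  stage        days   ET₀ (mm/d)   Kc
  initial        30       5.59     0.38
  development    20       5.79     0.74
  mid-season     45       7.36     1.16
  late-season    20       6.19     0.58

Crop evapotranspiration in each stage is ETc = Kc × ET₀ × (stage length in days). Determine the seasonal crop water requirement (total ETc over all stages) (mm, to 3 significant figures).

initial: 0.38 × 5.59 × 30 = 63.73 mm
development: 0.74 × 5.79 × 20 = 85.69 mm
mid-season: 1.16 × 7.36 × 45 = 384.19 mm
late-season: 0.58 × 6.19 × 20 = 71.80 mm
Seasonal total = 605.41 mm

605 mm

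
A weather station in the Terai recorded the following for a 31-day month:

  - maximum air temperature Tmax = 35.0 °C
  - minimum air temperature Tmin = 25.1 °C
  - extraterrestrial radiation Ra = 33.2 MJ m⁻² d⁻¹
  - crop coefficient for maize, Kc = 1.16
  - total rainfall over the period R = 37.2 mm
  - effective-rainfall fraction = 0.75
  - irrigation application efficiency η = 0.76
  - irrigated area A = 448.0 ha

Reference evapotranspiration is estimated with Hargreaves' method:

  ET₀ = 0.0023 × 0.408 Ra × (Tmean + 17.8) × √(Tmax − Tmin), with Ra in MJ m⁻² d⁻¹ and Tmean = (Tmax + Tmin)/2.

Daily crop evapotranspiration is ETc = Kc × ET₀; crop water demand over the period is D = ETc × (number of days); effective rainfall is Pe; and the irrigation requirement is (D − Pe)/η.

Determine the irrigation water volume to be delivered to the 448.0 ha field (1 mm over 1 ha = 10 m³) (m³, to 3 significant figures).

Tmean = (35.0 + 25.1)/2 = 30.05 °C
0.408 Ra = 0.408 × 33.2 = 13.5456 mm/d equivalent
ET₀ = 0.0023 × 13.5456 × (30.05 + 17.8) × √9.9 = 0.0023 × 13.5456 × 47.85 × 3.1464 = 4.6905 mm/d
ETc = Kc × ET₀ = 1.16 × 4.6905 = 5.4410 mm/d
Crop demand D = ETc × 31 d = 5.4410 × 31 = 168.671 mm
Pe = 0.75 × 37.2 = 27.900 mm
D − Pe = 168.671 − 27.900 = 140.771 mm
Gross irrigation = 140.771 / 0.76 = 185.225 mm
Volume = 185.225 mm × 448.0 ha × 10 = 829808.0 m³

830000 m³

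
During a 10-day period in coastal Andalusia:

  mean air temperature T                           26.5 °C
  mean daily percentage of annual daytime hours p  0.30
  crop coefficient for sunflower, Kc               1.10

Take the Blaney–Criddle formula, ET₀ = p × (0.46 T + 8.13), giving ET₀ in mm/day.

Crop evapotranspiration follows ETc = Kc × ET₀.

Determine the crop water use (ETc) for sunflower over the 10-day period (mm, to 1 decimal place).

ET₀ = 0.30 × (0.46 × 26.5 + 8.13) = 0.30 × 20.320 = 6.0960 mm/d
ETc = Kc × ET₀ = 1.10 × 6.0960 = 6.7056 mm/d
Over 10 days: 6.7056 × 10 = 67.056 mm

67.1 mm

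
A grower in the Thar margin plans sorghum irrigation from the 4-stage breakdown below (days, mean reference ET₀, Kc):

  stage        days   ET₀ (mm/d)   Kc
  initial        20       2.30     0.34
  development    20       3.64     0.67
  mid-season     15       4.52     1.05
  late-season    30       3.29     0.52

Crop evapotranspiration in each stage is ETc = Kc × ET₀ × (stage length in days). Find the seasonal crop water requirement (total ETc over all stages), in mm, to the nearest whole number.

187 mm

initial: 0.34 × 2.30 × 20 = 15.64 mm
development: 0.67 × 3.64 × 20 = 48.78 mm
mid-season: 1.05 × 4.52 × 15 = 71.19 mm
late-season: 0.52 × 3.29 × 30 = 51.32 mm
Seasonal total = 186.93 mm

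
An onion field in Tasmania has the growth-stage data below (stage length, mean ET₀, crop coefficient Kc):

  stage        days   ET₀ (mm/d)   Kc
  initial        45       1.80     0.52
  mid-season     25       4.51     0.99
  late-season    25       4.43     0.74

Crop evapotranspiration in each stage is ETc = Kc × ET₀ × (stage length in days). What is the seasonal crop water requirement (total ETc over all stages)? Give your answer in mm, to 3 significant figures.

initial: 0.52 × 1.80 × 45 = 42.12 mm
mid-season: 0.99 × 4.51 × 25 = 111.62 mm
late-season: 0.74 × 4.43 × 25 = 81.96 mm
Seasonal total = 235.70 mm

236 mm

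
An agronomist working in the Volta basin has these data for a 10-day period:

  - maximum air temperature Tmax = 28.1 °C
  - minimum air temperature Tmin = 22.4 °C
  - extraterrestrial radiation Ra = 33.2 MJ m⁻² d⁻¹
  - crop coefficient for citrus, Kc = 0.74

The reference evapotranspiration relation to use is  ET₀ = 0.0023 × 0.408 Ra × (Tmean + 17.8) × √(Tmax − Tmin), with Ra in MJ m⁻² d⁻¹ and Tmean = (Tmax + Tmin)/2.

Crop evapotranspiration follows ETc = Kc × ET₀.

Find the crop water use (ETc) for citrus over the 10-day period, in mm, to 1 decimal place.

Tmean = (28.1 + 22.4)/2 = 25.25 °C
0.408 Ra = 0.408 × 33.2 = 13.5456 mm/d equivalent
ET₀ = 0.0023 × 13.5456 × (25.25 + 17.8) × √5.7 = 0.0023 × 13.5456 × 43.05 × 2.3875 = 3.2022 mm/d
ETc = Kc × ET₀ = 0.74 × 3.2022 = 2.3696 mm/d
Over 10 days: 2.3696 × 10 = 23.696 mm

23.7 mm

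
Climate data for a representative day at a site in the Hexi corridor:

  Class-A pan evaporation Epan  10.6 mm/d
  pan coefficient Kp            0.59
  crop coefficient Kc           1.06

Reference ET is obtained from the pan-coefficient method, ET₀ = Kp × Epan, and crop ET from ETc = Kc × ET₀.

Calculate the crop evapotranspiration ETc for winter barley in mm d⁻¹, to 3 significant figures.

6.63 mm d⁻¹

ET₀ = 0.59 × 10.6 = 6.2540 mm/d
ETc = Kc × ET₀ = 1.06 × 6.2540 = 6.6292 mm/d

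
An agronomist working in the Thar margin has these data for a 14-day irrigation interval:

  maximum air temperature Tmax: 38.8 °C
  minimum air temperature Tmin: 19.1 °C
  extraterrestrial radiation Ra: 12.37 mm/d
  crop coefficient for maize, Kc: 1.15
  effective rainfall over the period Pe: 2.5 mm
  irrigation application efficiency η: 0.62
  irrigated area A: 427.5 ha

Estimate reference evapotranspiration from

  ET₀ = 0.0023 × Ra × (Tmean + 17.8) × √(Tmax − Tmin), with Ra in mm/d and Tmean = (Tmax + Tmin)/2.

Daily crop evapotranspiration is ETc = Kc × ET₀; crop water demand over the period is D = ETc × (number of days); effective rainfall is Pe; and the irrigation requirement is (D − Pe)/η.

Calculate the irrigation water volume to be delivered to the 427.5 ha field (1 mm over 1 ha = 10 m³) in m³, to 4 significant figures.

638100 m³

Tmean = (38.8 + 19.1)/2 = 28.95 °C
ET₀ = 0.0023 × 12.37 × (28.95 + 17.8) × √19.7 = 0.0023 × 12.37 × 46.75 × 4.4385 = 5.9036 mm/d
ETc = Kc × ET₀ = 1.15 × 5.9036 = 6.7891 mm/d
Crop demand D = ETc × 14 d = 6.7891 × 14 = 95.047 mm
D − Pe = 95.047 − 2.5 = 92.547 mm
Gross irrigation = 92.547 / 0.62 = 149.269 mm
Volume = 149.269 mm × 427.5 ha × 10 = 638125.0 m³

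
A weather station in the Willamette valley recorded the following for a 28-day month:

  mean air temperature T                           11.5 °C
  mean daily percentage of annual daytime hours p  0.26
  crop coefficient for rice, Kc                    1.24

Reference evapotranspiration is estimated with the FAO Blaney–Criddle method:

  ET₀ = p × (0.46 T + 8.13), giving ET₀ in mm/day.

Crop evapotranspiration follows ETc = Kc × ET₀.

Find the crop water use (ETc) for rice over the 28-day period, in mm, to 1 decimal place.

ET₀ = 0.26 × (0.46 × 11.5 + 8.13) = 0.26 × 13.420 = 3.4892 mm/d
ETc = Kc × ET₀ = 1.24 × 3.4892 = 4.3266 mm/d
Over 28 days: 4.3266 × 28 = 121.145 mm

121.1 mm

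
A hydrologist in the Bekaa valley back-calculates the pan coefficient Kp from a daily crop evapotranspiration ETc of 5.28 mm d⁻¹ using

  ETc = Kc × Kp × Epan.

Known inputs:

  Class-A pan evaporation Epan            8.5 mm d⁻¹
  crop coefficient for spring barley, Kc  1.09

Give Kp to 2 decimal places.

ETc = Kc × Kp × Epan  ⇒  Kp = ETc / (Kc × Epan)
Kp = 5.28 / (1.09 × 8.5) = 5.28 / 9.265 = 0.5699

0.57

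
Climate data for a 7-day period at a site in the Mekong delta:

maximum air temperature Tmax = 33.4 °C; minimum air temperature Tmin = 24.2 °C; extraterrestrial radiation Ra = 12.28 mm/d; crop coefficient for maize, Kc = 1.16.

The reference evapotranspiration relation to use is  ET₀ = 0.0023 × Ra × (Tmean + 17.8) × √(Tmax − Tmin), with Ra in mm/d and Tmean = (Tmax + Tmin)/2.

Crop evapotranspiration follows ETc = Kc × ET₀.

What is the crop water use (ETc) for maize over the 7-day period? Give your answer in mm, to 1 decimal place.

Tmean = (33.4 + 24.2)/2 = 28.80 °C
ET₀ = 0.0023 × 12.28 × (28.80 + 17.8) × √9.2 = 0.0023 × 12.28 × 46.60 × 3.0332 = 3.9922 mm/d
ETc = Kc × ET₀ = 1.16 × 3.9922 = 4.6310 mm/d
Over 7 days: 4.6310 × 7 = 32.417 mm

32.4 mm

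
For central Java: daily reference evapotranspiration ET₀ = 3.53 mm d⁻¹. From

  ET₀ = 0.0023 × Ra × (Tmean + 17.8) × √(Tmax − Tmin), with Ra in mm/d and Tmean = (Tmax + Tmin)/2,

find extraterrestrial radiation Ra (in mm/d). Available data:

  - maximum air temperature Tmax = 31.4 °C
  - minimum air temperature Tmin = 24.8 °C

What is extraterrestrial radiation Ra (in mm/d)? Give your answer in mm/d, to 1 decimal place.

Tmean = 28.10 °C; √ΔT = 2.5690
Ra = ET₀ / [0.0023 × (Tmean+17.8) × √ΔT] = 3.53 / (0.0023 × 45.90 × 2.5690) = 13.016 mm/d

13.0 mm/d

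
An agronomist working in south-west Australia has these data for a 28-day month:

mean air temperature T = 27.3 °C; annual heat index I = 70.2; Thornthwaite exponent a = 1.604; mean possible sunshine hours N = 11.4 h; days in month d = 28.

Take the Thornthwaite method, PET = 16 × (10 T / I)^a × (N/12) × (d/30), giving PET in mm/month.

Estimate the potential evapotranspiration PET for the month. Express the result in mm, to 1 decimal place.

125.3 mm

10T/I = 10 × 27.3 / 70.2 = 3.8889
(10T/I)^a = 3.8889^1.604 = 8.8325
Uncorrected PET = 16 × 8.8325 = 141.320 mm
Correction = (N/12)(d/30) = (11.4/12)(28/30) = 0.8867
PET = 141.320 × 0.8867 = 125.308 mm/month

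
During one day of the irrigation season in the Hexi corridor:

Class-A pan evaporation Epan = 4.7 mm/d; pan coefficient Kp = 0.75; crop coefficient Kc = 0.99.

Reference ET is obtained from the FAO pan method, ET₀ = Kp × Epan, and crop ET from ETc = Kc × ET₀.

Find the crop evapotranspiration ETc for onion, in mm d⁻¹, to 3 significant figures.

ET₀ = 0.75 × 4.7 = 3.5250 mm/d
ETc = Kc × ET₀ = 0.99 × 3.5250 = 3.4898 mm/d

3.49 mm d⁻¹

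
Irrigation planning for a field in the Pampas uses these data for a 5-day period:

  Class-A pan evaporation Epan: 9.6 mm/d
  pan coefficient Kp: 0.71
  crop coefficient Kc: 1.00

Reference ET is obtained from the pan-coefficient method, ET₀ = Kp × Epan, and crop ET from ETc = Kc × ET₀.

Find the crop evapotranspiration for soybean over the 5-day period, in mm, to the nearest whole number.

34 mm

ET₀ = 0.71 × 9.6 = 6.8160 mm/d
ETc = Kc × ET₀ = 1.00 × 6.8160 = 6.8160 mm/d
Over 5 days: 6.8160 × 5 = 34.080 mm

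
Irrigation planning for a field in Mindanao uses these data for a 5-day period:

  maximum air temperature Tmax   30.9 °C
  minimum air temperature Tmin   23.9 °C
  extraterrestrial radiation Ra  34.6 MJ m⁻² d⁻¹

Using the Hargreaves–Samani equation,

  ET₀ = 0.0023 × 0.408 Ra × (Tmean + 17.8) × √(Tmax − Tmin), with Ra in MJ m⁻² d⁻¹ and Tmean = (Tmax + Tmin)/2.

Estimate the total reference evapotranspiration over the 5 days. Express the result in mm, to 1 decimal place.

Tmean = (30.9 + 23.9)/2 = 27.40 °C
0.408 Ra = 0.408 × 34.6 = 14.1168 mm/d equivalent
ET₀ = 0.0023 × 14.1168 × (27.40 + 17.8) × √7.0 = 0.0023 × 14.1168 × 45.20 × 2.6458 = 3.8829 mm/d
Over 5 days: 3.8829 × 5 = 19.415 mm

19.4 mm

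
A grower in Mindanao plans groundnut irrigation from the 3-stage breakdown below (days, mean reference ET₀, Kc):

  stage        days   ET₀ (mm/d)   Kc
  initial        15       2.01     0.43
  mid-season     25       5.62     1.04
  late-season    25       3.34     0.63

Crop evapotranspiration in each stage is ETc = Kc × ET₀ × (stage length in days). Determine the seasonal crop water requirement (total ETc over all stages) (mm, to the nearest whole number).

212 mm

initial: 0.43 × 2.01 × 15 = 12.96 mm
mid-season: 1.04 × 5.62 × 25 = 146.12 mm
late-season: 0.63 × 3.34 × 25 = 52.61 mm
Seasonal total = 211.69 mm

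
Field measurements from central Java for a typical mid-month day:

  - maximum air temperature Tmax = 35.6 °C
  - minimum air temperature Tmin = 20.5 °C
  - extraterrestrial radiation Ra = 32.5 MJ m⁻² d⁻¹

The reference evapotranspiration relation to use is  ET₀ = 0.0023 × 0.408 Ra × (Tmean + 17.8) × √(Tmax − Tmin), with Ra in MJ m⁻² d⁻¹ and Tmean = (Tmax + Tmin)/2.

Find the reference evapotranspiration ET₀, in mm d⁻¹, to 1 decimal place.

Tmean = (35.6 + 20.5)/2 = 28.05 °C
0.408 Ra = 0.408 × 32.5 = 13.2600 mm/d equivalent
ET₀ = 0.0023 × 13.2600 × (28.05 + 17.8) × √15.1 = 0.0023 × 13.2600 × 45.85 × 3.8859 = 5.4338 mm/d

5.4 mm d⁻¹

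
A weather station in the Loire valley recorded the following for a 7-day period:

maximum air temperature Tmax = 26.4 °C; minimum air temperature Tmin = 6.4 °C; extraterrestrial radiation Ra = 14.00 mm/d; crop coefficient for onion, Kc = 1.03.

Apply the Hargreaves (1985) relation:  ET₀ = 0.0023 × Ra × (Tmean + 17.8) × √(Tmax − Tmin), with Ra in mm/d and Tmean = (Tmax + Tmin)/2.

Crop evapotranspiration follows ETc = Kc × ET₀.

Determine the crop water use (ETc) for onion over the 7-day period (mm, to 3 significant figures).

35.5 mm

Tmean = (26.4 + 6.4)/2 = 16.40 °C
ET₀ = 0.0023 × 14.00 × (16.40 + 17.8) × √20.0 = 0.0023 × 14.00 × 34.20 × 4.4721 = 4.9249 mm/d
ETc = Kc × ET₀ = 1.03 × 4.9249 = 5.0726 mm/d
Over 7 days: 5.0726 × 7 = 35.508 mm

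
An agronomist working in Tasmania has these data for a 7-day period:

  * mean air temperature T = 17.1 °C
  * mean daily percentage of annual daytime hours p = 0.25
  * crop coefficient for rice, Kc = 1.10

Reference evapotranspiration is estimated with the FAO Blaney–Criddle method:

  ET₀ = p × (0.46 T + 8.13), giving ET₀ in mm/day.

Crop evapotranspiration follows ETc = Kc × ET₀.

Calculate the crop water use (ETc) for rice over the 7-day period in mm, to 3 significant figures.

30.8 mm

ET₀ = 0.25 × (0.46 × 17.1 + 8.13) = 0.25 × 15.996 = 3.9990 mm/d
ETc = Kc × ET₀ = 1.10 × 3.9990 = 4.3989 mm/d
Over 7 days: 4.3989 × 7 = 30.792 mm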